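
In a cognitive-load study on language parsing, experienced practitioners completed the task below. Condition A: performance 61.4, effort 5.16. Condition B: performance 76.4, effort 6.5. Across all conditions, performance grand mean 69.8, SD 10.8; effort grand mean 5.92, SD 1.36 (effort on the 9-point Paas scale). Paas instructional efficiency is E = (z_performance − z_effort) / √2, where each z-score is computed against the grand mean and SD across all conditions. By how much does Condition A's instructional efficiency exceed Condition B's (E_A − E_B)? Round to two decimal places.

Condition A: z_P = (61.4 − 69.8)/10.8 = -0.7778; z_E = (5.16 − 5.92)/1.36 = -0.5588; E_A = (-0.7778 − (-0.5588))/√2 = -0.1549.
Condition B: z_P = (76.4 − 69.8)/10.8 = 0.6111; z_E = (6.5 − 5.92)/1.36 = 0.4265; E_B = (0.6111 − 0.4265)/√2 = 0.1305.
E_A − E_B = -0.1549 − 0.1305 = -0.2854 ≈ -0.29.

-0.29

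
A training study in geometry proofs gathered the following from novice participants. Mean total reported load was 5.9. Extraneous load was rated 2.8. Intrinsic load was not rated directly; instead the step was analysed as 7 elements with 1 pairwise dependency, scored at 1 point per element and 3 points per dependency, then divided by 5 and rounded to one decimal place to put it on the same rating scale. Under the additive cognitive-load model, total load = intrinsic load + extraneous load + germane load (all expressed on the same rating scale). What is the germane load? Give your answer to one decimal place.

Intrinsic (element-interactivity): (7 × 1 + 1 × 3) / 5 = 10 / 5 = 2.0000 → 2.0.
germane load = total − intrinsic − extraneous
             = 5.9 − 2.0 − 2.8 = 1.1.

1.1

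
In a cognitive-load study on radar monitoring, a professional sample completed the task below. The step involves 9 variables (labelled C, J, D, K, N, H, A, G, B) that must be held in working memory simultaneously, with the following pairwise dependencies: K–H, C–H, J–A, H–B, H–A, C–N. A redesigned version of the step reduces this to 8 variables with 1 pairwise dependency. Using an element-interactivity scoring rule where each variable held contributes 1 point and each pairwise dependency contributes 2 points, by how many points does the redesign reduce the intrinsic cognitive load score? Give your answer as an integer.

Original: 9 × 1 + 6 × 2 = 9 + 12 = 21.
Redesigned: 8 × 1 + 1 × 2 = 8 + 2 = 10.
Reduction = 21 − 10 = 11.

11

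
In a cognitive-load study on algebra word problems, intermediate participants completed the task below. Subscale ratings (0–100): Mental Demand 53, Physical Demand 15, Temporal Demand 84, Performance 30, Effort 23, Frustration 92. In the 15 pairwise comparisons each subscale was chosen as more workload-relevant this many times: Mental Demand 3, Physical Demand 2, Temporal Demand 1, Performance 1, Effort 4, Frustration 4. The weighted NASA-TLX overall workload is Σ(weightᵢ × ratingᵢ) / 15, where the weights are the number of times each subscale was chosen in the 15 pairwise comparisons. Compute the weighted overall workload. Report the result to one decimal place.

The tallies are the weights (they sum to 15).
Weighted sum = 3·53 + 2·15 + 1·84 + 1·30 + 4·23 + 4·92
            = 159 + 30 + 84 + 30 + 92 + 368 = 763.
Overall workload = 763 / 15 = 50.8667 ≈ 50.9.

50.9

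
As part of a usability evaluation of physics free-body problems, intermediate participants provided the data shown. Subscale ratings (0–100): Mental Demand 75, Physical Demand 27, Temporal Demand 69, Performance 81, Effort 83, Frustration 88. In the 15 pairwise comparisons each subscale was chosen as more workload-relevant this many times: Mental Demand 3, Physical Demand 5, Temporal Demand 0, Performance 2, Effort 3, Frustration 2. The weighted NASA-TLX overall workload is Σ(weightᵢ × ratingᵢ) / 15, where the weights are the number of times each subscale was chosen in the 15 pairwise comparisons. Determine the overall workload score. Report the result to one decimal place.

The tallies are the weights (they sum to 15).
Weighted sum = 3·75 + 5·27 + 0·69 + 2·81 + 3·83 + 2·88
            = 225 + 135 + 0 + 162 + 249 + 176 = 947.
Overall workload = 947 / 15 = 63.1333 ≈ 63.1.

63.1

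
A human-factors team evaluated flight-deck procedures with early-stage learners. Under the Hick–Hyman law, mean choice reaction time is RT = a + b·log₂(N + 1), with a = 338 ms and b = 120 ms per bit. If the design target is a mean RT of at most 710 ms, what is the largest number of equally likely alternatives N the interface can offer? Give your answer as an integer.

7

Set 338 + 120·log₂(N + 1) ≤ 710.
log₂(N + 1) ≤ (710 − 338) / 120 = 3.1000.
N + 1 ≤ 2^3.1000 = 8.5742.
N ≤ 7.5742, so the largest integer N is 7.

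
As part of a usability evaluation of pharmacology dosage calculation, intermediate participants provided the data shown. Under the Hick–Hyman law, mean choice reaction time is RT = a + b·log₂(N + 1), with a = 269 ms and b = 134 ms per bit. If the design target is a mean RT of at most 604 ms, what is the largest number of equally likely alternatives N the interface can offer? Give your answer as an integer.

Set 269 + 134·log₂(N + 1) ≤ 604.
log₂(N + 1) ≤ (604 − 269) / 134 = 2.5000.
N + 1 ≤ 2^2.5000 = 5.6569.
N ≤ 4.6569, so the largest integer N is 4.

4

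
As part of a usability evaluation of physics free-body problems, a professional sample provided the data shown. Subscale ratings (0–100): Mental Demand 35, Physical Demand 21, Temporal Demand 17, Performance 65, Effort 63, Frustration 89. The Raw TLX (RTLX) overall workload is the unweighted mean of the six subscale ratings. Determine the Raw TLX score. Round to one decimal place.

Sum of ratings = 35 + 21 + 17 + 65 + 63 + 89 = 290.
RTLX = 290 / 6 = 48.3333 ≈ 48.3.

48.3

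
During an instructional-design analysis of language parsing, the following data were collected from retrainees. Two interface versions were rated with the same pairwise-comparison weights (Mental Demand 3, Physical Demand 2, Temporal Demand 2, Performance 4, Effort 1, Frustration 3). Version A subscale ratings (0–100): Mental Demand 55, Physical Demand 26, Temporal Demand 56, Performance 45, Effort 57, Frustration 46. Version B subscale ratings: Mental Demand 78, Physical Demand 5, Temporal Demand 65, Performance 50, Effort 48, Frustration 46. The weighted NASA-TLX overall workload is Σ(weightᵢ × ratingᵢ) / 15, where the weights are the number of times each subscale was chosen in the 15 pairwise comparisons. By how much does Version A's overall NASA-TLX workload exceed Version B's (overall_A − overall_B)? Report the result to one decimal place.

-3.7

Version A weighted sum = 3·55 + 2·26 + 2·56 + 4·45 + 1·57 + 3·46 = 165 + 52 + 112 + 180 + 57 + 138 = 704; overall_A = 704/15 = 46.9333.
Version B weighted sum = 3·78 + 2·5 + 2·65 + 4·50 + 1·48 + 3·46 = 234 + 10 + 130 + 200 + 48 + 138 = 760; overall_B = 760/15 = 50.6667.
Difference = 46.9333 − 50.6667 = -3.7334 ≈ -3.7.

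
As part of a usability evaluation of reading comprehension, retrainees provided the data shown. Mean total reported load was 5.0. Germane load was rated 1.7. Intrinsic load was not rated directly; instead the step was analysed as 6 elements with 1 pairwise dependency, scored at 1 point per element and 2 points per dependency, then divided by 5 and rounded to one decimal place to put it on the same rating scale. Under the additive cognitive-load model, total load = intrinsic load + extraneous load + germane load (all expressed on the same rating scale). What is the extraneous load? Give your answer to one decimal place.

1.7

Intrinsic (element-interactivity): (6 × 1 + 1 × 2) / 5 = 8 / 5 = 1.6000 → 1.6.
extraneous load = total − intrinsic − germane
             = 5.0 − 1.6 − 1.7 = 1.7.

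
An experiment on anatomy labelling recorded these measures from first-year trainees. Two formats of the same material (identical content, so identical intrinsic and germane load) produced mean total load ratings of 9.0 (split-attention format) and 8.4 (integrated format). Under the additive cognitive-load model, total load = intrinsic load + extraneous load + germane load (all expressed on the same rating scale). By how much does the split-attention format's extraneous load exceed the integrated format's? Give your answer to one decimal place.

Intrinsic and germane load are equal across formats, so the difference in total load equals the difference in extraneous load.
Extraneous-load difference = 9.0 − 8.4 = 0.6.

0.6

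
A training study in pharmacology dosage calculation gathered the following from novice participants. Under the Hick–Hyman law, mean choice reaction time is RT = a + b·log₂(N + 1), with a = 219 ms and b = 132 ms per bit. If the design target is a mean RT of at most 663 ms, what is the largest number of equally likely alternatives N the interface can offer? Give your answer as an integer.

Set 219 + 132·log₂(N + 1) ≤ 663.
log₂(N + 1) ≤ (663 − 219) / 132 = 3.3636.
N + 1 ≤ 2^3.3636 = 10.2931.
N ≤ 9.2931, so the largest integer N is 9.

9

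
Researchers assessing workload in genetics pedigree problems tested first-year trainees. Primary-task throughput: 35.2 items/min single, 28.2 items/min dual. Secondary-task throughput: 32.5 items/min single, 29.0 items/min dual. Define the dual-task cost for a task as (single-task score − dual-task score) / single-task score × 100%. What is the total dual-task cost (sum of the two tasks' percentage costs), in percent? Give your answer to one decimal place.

Primary cost = (35.2 − 28.2) / 35.2 × 100% = 19.8864%.
Secondary cost = (32.5 − 29.0) / 32.5 × 100% = 10.7692%.
Total = 19.8864% + 10.7692% = 30.6556% ≈ 30.7%.

30.7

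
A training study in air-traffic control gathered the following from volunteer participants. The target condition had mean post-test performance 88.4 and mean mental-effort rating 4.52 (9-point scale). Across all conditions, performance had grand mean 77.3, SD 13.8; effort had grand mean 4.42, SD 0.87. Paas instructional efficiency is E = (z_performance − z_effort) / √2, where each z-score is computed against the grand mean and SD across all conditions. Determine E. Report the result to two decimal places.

z_performance = (88.4 − 77.3) / 13.8 = 11.1000 / 13.8 = 0.8043.
z_effort = (4.52 − 4.42) / 0.87 = 0.1000 / 0.87 = 0.1149.
z_P − z_E = 0.8043 − 0.1149 = 0.6894.
E = 0.6894 / √2 = 0.6894 / 1.41421 = 0.4875 ≈ 0.49.

0.49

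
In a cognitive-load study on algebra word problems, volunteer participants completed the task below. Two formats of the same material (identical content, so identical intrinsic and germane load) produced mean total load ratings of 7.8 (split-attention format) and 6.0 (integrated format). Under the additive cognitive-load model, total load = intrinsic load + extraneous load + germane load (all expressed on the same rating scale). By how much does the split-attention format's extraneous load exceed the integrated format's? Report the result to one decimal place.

1.8

Intrinsic and germane load are equal across formats, so the difference in total load equals the difference in extraneous load.
Extraneous-load difference = 7.8 − 6.0 = 1.8.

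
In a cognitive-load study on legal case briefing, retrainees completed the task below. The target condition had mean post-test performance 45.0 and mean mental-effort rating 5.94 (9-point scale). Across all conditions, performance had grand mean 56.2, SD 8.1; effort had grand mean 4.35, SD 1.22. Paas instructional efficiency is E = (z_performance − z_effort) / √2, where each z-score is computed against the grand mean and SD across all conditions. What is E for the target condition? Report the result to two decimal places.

z_performance = (45.0 − 56.2) / 8.1 = -11.2000 / 8.1 = -1.3827.
z_effort = (5.94 − 4.35) / 1.22 = 1.5900 / 1.22 = 1.3033.
z_P − z_E = -1.3827 − 1.3033 = -2.6860.
E = -2.6860 / √2 = -2.6860 / 1.41421 = -1.8993 ≈ -1.90.

-1.90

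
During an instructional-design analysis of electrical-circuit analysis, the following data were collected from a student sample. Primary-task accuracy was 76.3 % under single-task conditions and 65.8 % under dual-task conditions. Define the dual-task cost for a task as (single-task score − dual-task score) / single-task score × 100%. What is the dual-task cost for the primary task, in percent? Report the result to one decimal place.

Cost = (76.3 − 65.8) / 76.3 × 100%
     = 10.5000 / 76.3 × 100% = 13.7615%.
≈ 13.8%.

13.8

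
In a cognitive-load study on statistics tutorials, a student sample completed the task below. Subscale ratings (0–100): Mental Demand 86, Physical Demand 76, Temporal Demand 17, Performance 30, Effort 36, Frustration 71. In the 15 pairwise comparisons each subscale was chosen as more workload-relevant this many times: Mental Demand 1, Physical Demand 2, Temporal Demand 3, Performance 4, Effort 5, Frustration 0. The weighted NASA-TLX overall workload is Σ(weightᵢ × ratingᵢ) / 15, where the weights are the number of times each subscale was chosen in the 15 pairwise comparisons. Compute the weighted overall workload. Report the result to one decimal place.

39.3

The tallies are the weights (they sum to 15).
Weighted sum = 1·86 + 2·76 + 3·17 + 4·30 + 5·36 + 0·71
            = 86 + 152 + 51 + 120 + 180 + 0 = 589.
Overall workload = 589 / 15 = 39.2667 ≈ 39.3.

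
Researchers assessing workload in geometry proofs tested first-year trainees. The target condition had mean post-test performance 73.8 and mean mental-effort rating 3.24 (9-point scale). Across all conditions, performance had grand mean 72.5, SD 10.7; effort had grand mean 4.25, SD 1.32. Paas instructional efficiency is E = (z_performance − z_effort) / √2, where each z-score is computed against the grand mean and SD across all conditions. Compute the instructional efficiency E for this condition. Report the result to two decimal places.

0.63

z_performance = (73.8 − 72.5) / 10.7 = 1.3000 / 10.7 = 0.1215.
z_effort = (3.24 − 4.25) / 1.32 = -1.0100 / 1.32 = -0.7652.
z_P − z_E = 0.1215 − (-0.7652) = 0.8867.
E = 0.8867 / √2 = 0.8867 / 1.41421 = 0.6270 ≈ 0.63.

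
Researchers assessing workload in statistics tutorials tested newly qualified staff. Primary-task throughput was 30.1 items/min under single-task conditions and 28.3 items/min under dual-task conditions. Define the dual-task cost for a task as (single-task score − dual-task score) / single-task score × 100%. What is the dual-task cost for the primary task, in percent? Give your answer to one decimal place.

6.0

Cost = (30.1 − 28.3) / 30.1 × 100%
     = 1.8000 / 30.1 × 100% = 5.9801%.
≈ 6.0%.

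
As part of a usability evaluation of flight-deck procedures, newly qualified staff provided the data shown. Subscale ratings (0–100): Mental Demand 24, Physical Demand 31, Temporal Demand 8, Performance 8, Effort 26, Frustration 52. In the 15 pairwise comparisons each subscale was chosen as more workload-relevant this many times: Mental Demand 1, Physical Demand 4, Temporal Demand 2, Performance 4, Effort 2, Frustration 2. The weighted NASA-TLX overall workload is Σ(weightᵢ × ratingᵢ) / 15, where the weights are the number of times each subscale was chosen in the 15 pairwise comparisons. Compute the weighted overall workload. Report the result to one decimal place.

23.5

The tallies are the weights (they sum to 15).
Weighted sum = 1·24 + 4·31 + 2·8 + 4·8 + 2·26 + 2·52
            = 24 + 124 + 16 + 32 + 52 + 104 = 352.
Overall workload = 352 / 15 = 23.4667 ≈ 23.5.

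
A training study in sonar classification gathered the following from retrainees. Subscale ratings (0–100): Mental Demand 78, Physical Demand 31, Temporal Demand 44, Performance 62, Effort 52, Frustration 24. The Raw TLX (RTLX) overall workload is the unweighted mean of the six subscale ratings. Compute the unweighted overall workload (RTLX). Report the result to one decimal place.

48.5

Sum of ratings = 78 + 31 + 44 + 62 + 52 + 24 = 291.
RTLX = 291 / 6 = 48.5000 ≈ 48.5.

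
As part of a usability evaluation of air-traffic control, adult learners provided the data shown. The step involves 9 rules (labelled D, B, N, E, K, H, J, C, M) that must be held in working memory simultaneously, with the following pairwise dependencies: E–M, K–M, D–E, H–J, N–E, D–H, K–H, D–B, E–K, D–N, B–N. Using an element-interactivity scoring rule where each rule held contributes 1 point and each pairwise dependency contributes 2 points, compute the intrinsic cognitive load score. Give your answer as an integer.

31

Count of rules held simultaneously: 9.
Count of pairwise dependencies listed: 11.
Element contribution: 9 × 1 = 9.
Interaction contribution: 11 × 2 = 22.
Intrinsic load = 9 + 22 = 31.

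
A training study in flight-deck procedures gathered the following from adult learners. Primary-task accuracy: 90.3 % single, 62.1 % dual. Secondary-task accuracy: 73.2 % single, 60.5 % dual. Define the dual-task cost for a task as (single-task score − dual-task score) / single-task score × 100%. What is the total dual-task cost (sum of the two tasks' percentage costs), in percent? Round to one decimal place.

Primary cost = (90.3 − 62.1) / 90.3 × 100% = 31.2292%.
Secondary cost = (73.2 − 60.5) / 73.2 × 100% = 17.3497%.
Total = 31.2292% + 17.3497% = 48.5789% ≈ 48.6%.

48.6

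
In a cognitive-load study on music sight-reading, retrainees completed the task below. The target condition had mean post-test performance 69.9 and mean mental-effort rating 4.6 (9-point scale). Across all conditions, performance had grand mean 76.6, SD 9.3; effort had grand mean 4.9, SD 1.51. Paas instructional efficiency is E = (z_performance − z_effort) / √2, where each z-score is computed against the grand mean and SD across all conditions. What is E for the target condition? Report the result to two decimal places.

-0.37

z_performance = (69.9 − 76.6) / 9.3 = -6.7000 / 9.3 = -0.7204.
z_effort = (4.6 − 4.9) / 1.51 = -0.3000 / 1.51 = -0.1987.
z_P − z_E = -0.7204 − (-0.1987) = -0.5217.
E = -0.5217 / √2 = -0.5217 / 1.41421 = -0.3689 ≈ -0.37.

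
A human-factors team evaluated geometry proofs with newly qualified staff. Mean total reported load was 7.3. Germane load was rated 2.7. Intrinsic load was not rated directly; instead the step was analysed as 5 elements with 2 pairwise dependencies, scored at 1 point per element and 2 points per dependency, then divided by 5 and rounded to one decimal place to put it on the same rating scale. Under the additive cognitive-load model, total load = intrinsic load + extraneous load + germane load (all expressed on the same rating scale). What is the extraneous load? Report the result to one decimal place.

Intrinsic (element-interactivity): (5 × 1 + 2 × 2) / 5 = 9 / 5 = 1.8000 → 1.8.
extraneous load = total − intrinsic − germane
             = 7.3 − 1.8 − 2.7 = 2.8.

2.8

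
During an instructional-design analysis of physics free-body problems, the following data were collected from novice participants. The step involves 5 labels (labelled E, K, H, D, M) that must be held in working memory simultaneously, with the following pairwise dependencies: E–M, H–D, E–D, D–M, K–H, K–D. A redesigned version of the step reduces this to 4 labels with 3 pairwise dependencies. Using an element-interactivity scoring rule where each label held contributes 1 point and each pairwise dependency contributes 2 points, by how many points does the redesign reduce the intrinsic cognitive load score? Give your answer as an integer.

7

Original: 5 × 1 + 6 × 2 = 5 + 12 = 17.
Redesigned: 4 × 1 + 3 × 2 = 4 + 6 = 10.
Reduction = 17 − 10 = 7.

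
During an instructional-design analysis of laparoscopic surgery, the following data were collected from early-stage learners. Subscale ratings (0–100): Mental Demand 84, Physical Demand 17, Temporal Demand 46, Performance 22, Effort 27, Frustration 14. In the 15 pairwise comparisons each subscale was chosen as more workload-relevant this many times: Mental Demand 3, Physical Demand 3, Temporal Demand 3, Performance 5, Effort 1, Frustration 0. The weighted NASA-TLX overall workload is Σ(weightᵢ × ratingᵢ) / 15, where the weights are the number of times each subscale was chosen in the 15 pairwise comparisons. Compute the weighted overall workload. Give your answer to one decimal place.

The tallies are the weights (they sum to 15).
Weighted sum = 3·84 + 3·17 + 3·46 + 5·22 + 1·27 + 0·14
            = 252 + 51 + 138 + 110 + 27 + 0 = 578.
Overall workload = 578 / 15 = 38.5333 ≈ 38.5.

38.5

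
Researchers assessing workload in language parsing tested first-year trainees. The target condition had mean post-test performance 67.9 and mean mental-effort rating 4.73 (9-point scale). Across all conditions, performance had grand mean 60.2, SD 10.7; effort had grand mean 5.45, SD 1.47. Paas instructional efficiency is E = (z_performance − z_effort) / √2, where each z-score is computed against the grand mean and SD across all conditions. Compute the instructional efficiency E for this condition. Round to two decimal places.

0.86

z_performance = (67.9 − 60.2) / 10.7 = 7.7000 / 10.7 = 0.7196.
z_effort = (4.73 − 5.45) / 1.47 = -0.7200 / 1.47 = -0.4898.
z_P − z_E = 0.7196 − (-0.4898) = 1.2094.
E = 1.2094 / √2 = 1.2094 / 1.41421 = 0.8552 ≈ 0.86.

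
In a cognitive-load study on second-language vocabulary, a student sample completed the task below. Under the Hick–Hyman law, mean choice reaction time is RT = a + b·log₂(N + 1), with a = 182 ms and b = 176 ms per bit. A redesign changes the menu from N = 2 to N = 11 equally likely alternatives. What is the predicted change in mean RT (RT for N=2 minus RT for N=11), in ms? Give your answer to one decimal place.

RT(2) = 182 + 176·log₂(3) = 182 + 176·1.5850 = 460.9600 ms.
RT(11) = 182 + 176·log₂(12) = 182 + 176·3.5850 = 812.9600 ms.
Difference = 460.9600 − 812.9600 = -352.0000 ≈ -352.0 ms.

-352.0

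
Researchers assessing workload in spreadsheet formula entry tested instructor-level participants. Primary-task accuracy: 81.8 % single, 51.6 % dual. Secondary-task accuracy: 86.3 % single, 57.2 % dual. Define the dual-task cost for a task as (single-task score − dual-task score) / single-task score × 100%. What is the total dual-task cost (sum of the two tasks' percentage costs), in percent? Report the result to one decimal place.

Primary cost = (81.8 − 51.6) / 81.8 × 100% = 36.9193%.
Secondary cost = (86.3 − 57.2) / 86.3 × 100% = 33.7196%.
Total = 36.9193% + 33.7196% = 70.6389% ≈ 70.6%.

70.6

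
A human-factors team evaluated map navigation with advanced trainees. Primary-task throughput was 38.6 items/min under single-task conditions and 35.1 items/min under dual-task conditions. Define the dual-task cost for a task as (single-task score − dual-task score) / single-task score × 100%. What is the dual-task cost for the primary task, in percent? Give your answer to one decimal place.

9.1

Cost = (38.6 − 35.1) / 38.6 × 100%
     = 3.5000 / 38.6 × 100% = 9.0674%.
≈ 9.1%.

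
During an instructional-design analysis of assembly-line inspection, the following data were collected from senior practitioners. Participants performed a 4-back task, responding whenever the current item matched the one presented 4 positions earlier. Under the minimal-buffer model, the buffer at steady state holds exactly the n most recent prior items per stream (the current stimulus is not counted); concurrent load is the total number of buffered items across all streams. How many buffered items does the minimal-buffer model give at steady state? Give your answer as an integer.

4

The buffer holds the 4 most recent prior items.
Steady-state concurrent load = 4 items.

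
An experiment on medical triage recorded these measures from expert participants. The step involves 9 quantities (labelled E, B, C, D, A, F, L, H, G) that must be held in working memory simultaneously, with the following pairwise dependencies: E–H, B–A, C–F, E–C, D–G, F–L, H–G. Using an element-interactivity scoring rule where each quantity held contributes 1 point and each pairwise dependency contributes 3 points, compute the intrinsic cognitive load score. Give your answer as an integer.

Count of quantities held simultaneously: 9.
Count of pairwise dependencies listed: 7.
Element contribution: 9 × 1 = 9.
Interaction contribution: 7 × 3 = 21.
Intrinsic load = 9 + 21 = 30.

30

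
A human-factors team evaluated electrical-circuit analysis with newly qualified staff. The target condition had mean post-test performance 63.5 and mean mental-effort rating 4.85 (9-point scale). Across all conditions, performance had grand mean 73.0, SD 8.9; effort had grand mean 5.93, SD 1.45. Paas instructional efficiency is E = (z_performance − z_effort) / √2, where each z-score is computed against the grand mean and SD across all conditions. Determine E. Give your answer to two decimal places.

z_performance = (63.5 − 73.0) / 8.9 = -9.5000 / 8.9 = -1.0674.
z_effort = (4.85 − 5.93) / 1.45 = -1.0800 / 1.45 = -0.7448.
z_P − z_E = -1.0674 − (-0.7448) = -0.3226.
E = -0.3226 / √2 = -0.3226 / 1.41421 = -0.2281 ≈ -0.23.

-0.23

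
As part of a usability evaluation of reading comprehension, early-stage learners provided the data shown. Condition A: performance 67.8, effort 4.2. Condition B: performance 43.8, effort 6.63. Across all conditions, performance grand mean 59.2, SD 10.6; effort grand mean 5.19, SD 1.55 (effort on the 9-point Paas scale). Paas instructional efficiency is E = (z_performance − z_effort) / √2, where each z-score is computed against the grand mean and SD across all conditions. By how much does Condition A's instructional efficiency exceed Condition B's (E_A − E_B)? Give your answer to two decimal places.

2.71

Condition A: z_P = (67.8 − 59.2)/10.6 = 0.8113; z_E = (4.2 − 5.19)/1.55 = -0.6387; E_A = (0.8113 − (-0.6387))/√2 = 1.0253.
Condition B: z_P = (43.8 − 59.2)/10.6 = -1.4528; z_E = (6.63 − 5.19)/1.55 = 0.9290; E_B = (-1.4528 − 0.9290)/√2 = -1.6842.
E_A − E_B = 1.0253 − (-1.6842) = 2.7095 ≈ 2.71.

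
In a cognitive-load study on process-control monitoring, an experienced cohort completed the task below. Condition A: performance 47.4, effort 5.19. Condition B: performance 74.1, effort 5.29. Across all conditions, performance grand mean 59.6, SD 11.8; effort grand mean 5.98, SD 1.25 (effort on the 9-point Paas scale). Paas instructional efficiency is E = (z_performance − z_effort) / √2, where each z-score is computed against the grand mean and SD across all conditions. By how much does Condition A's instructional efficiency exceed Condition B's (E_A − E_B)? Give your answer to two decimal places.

Condition A: z_P = (47.4 − 59.6)/11.8 = -1.0339; z_E = (5.19 − 5.98)/1.25 = -0.6320; E_A = (-1.0339 − (-0.6320))/√2 = -0.2842.
Condition B: z_P = (74.1 − 59.6)/11.8 = 1.2288; z_E = (5.29 − 5.98)/1.25 = -0.5520; E_B = (1.2288 − (-0.5520))/√2 = 1.2592.
E_A − E_B = -0.2842 − 1.2592 = -1.5434 ≈ -1.54.

-1.54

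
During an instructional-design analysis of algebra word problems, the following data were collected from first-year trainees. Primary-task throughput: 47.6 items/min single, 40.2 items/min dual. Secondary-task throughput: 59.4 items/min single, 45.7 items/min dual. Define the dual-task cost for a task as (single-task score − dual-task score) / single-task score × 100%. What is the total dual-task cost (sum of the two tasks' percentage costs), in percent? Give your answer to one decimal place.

Primary cost = (47.6 − 40.2) / 47.6 × 100% = 15.5462%.
Secondary cost = (59.4 − 45.7) / 59.4 × 100% = 23.0640%.
Total = 15.5462% + 23.0640% = 38.6102% ≈ 38.6%.

38.6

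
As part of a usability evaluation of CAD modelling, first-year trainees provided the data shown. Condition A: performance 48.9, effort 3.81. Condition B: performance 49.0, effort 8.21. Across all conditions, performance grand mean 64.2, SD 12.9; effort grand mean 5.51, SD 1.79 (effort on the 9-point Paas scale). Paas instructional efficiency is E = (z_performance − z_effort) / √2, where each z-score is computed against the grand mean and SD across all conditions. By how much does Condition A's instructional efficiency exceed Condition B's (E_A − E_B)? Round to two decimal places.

Condition A: z_P = (48.9 − 64.2)/12.9 = -1.1860; z_E = (3.81 − 5.51)/1.79 = -0.9497; E_A = (-1.1860 − (-0.9497))/√2 = -0.1671.
Condition B: z_P = (49.0 − 64.2)/12.9 = -1.1783; z_E = (8.21 − 5.51)/1.79 = 1.5084; E_B = (-1.1783 − 1.5084)/√2 = -1.8998.
E_A − E_B = -0.1671 − (-1.8998) = 1.7327 ≈ 1.73.

1.73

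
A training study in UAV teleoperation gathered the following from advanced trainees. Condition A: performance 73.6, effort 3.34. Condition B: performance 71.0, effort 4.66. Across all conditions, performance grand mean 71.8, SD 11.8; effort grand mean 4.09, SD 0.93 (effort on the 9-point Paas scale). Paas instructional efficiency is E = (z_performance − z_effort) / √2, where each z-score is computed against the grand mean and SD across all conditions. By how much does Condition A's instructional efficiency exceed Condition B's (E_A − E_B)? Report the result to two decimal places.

Condition A: z_P = (73.6 − 71.8)/11.8 = 0.1525; z_E = (3.34 − 4.09)/0.93 = -0.8065; E_A = (0.1525 − (-0.8065))/√2 = 0.6781.
Condition B: z_P = (71.0 − 71.8)/11.8 = -0.0678; z_E = (4.66 − 4.09)/0.93 = 0.6129; E_B = (-0.0678 − 0.6129)/√2 = -0.4813.
E_A − E_B = 0.6781 − (-0.4813) = 1.1594 ≈ 1.16.

1.16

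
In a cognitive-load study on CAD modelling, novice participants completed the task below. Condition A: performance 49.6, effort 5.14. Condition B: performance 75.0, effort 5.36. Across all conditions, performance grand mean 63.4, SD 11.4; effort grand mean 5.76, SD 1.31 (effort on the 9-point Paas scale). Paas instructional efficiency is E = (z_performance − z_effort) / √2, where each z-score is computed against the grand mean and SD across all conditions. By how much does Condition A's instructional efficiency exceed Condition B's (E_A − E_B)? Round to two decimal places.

-1.46

Condition A: z_P = (49.6 − 63.4)/11.4 = -1.2105; z_E = (5.14 − 5.76)/1.31 = -0.4733; E_A = (-1.2105 − (-0.4733))/√2 = -0.5213.
Condition B: z_P = (75.0 − 63.4)/11.4 = 1.0175; z_E = (5.36 − 5.76)/1.31 = -0.3053; E_B = (1.0175 − (-0.3053))/√2 = 0.9354.
E_A − E_B = -0.5213 − 0.9354 = -1.4567 ≈ -1.46.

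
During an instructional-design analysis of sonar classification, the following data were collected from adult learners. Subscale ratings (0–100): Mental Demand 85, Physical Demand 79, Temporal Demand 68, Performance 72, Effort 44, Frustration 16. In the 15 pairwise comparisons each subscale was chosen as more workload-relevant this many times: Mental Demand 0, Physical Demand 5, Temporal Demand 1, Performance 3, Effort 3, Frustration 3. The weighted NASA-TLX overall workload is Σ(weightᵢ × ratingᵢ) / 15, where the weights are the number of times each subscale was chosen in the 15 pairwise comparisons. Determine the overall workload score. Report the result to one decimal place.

57.3

The tallies are the weights (they sum to 15).
Weighted sum = 0·85 + 5·79 + 1·68 + 3·72 + 3·44 + 3·16
            = 0 + 395 + 68 + 216 + 132 + 48 = 859.
Overall workload = 859 / 15 = 57.2667 ≈ 57.3.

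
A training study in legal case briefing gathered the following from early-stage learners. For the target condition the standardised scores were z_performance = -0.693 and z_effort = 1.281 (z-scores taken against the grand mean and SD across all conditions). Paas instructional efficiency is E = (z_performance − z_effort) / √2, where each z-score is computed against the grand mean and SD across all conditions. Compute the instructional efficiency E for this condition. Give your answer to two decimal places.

-1.40

z_P − z_E = -0.693 − 1.281 = -1.9740.
E = -1.9740 / √2 = -1.9740 / 1.41421 = -1.3958 ≈ -1.40.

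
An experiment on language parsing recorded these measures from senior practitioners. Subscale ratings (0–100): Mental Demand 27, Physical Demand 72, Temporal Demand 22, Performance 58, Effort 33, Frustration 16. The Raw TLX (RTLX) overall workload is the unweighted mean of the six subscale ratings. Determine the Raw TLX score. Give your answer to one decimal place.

38.0

Sum of ratings = 27 + 72 + 22 + 58 + 33 + 16 = 228.
RTLX = 228 / 6 = 38.0000 ≈ 38.0.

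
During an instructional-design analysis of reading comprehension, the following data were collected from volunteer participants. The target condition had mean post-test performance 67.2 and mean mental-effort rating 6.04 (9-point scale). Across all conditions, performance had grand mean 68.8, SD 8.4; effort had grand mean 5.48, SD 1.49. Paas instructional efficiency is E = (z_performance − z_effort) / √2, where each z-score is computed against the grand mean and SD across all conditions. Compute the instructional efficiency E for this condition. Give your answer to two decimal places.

-0.40

z_performance = (67.2 − 68.8) / 8.4 = -1.6000 / 8.4 = -0.1905.
z_effort = (6.04 − 5.48) / 1.49 = 0.5600 / 1.49 = 0.3758.
z_P − z_E = -0.1905 − 0.3758 = -0.5663.
E = -0.5663 / √2 = -0.5663 / 1.41421 = -0.4004 ≈ -0.40.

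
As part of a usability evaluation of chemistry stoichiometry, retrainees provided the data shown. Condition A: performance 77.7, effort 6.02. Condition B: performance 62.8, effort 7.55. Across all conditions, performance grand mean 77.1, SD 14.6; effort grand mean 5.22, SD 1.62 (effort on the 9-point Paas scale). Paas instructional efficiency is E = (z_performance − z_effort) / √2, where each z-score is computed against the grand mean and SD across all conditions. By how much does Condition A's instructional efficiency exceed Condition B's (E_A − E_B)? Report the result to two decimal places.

1.39

Condition A: z_P = (77.7 − 77.1)/14.6 = 0.0411; z_E = (6.02 − 5.22)/1.62 = 0.4938; E_A = (0.0411 − 0.4938)/√2 = -0.3201.
Condition B: z_P = (62.8 − 77.1)/14.6 = -0.9795; z_E = (7.55 − 5.22)/1.62 = 1.4383; E_B = (-0.9795 − 1.4383)/√2 = -1.7096.
E_A − E_B = -0.3201 − (-1.7096) = 1.3895 ≈ 1.39.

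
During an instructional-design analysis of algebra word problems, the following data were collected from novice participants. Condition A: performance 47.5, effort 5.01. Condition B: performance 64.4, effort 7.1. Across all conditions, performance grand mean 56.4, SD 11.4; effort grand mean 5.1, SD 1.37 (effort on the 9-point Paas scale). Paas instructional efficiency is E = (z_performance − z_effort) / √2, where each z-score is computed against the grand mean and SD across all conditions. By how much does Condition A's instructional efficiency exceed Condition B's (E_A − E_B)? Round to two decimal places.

Condition A: z_P = (47.5 − 56.4)/11.4 = -0.7807; z_E = (5.01 − 5.1)/1.37 = -0.0657; E_A = (-0.7807 − (-0.0657))/√2 = -0.5056.
Condition B: z_P = (64.4 − 56.4)/11.4 = 0.7018; z_E = (7.1 − 5.1)/1.37 = 1.4599; E_B = (0.7018 − 1.4599)/√2 = -0.5361.
E_A − E_B = -0.5056 − (-0.5361) = 0.0305 ≈ 0.03.

0.03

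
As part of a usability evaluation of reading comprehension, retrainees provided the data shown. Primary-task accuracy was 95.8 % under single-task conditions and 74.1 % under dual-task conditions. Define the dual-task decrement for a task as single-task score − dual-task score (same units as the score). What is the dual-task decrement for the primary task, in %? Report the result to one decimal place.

Decrement = 95.8 − 74.1 = 21.7000 % ≈ 21.7 %.

21.7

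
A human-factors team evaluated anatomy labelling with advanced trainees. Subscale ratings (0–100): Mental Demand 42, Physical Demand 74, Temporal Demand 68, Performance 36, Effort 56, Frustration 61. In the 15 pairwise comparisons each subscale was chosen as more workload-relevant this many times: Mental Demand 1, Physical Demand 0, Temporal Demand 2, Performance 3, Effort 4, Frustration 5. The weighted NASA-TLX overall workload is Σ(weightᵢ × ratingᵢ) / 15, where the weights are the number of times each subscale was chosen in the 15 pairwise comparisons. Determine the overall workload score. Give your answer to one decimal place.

54.3

The tallies are the weights (they sum to 15).
Weighted sum = 1·42 + 0·74 + 2·68 + 3·36 + 4·56 + 5·61
            = 42 + 0 + 136 + 108 + 224 + 305 = 815.
Overall workload = 815 / 15 = 54.3333 ≈ 54.3.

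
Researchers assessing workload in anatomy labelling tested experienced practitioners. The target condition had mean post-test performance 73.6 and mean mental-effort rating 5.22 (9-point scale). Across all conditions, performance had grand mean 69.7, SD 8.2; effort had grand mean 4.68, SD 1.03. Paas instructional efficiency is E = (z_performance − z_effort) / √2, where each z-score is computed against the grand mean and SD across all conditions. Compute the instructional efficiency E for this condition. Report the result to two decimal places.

-0.03

z_performance = (73.6 − 69.7) / 8.2 = 3.9000 / 8.2 = 0.4756.
z_effort = (5.22 − 4.68) / 1.03 = 0.5400 / 1.03 = 0.5243.
z_P − z_E = 0.4756 − 0.5243 = -0.0487.
E = -0.0487 / √2 = -0.0487 / 1.41421 = -0.0344 ≈ -0.03.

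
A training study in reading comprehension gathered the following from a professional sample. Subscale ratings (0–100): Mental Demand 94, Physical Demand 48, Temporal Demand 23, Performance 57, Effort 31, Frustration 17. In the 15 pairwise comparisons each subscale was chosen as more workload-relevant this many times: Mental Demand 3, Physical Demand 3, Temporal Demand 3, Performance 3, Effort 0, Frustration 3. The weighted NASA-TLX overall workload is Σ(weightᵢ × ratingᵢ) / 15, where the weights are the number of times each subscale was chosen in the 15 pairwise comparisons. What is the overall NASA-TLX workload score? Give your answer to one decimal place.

The tallies are the weights (they sum to 15).
Weighted sum = 3·94 + 3·48 + 3·23 + 3·57 + 0·31 + 3·17
            = 282 + 144 + 69 + 171 + 0 + 51 = 717.
Overall workload = 717 / 15 = 47.8000 ≈ 47.8.

47.8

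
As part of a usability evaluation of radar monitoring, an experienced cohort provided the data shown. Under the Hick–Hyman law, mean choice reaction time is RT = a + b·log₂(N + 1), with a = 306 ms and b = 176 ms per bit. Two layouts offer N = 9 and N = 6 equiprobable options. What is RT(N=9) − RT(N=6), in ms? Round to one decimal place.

90.6

RT(9) = 306 + 176·log₂(10) = 306 + 176·3.3219 = 890.6544 ms.
RT(6) = 306 + 176·log₂(7) = 306 + 176·2.8074 = 800.1024 ms.
Difference = 890.6544 − 800.1024 = 90.5520 ≈ 90.6 ms.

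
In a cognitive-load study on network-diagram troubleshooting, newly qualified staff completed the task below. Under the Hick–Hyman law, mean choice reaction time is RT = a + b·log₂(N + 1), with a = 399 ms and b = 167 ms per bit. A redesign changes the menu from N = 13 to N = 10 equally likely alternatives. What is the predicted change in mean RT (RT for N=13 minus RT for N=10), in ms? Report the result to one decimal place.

RT(13) = 399 + 167·log₂(14) = 399 + 167·3.8074 = 1034.8358 ms.
RT(10) = 399 + 167·log₂(11) = 399 + 167·3.4594 = 976.7198 ms.
Difference = 1034.8358 − 976.7198 = 58.1160 ≈ 58.1 ms.

58.1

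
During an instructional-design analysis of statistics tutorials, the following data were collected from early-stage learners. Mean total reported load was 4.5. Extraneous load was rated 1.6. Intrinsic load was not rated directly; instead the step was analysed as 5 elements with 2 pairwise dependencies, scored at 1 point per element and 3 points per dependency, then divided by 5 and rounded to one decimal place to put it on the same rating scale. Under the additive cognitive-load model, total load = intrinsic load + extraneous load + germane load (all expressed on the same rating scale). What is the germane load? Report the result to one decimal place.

0.7

Intrinsic (element-interactivity): (5 × 1 + 2 × 3) / 5 = 11 / 5 = 2.2000 → 2.2.
germane load = total − intrinsic − extraneous
             = 4.5 − 2.2 − 1.6 = 0.7.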